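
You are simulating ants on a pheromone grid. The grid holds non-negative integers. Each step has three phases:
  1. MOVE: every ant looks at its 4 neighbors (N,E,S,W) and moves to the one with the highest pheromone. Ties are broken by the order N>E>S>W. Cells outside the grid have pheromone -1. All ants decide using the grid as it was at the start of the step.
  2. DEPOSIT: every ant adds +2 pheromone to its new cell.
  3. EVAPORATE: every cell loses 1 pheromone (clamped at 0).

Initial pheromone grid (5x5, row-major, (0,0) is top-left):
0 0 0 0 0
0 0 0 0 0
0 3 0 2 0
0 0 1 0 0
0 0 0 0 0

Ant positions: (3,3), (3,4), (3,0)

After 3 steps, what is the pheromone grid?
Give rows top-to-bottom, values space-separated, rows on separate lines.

After step 1: ants at (2,3),(2,4),(2,0)
  0 0 0 0 0
  0 0 0 0 0
  1 2 0 3 1
  0 0 0 0 0
  0 0 0 0 0
After step 2: ants at (2,4),(2,3),(2,1)
  0 0 0 0 0
  0 0 0 0 0
  0 3 0 4 2
  0 0 0 0 0
  0 0 0 0 0
After step 3: ants at (2,3),(2,4),(1,1)
  0 0 0 0 0
  0 1 0 0 0
  0 2 0 5 3
  0 0 0 0 0
  0 0 0 0 0

0 0 0 0 0
0 1 0 0 0
0 2 0 5 3
0 0 0 0 0
0 0 0 0 0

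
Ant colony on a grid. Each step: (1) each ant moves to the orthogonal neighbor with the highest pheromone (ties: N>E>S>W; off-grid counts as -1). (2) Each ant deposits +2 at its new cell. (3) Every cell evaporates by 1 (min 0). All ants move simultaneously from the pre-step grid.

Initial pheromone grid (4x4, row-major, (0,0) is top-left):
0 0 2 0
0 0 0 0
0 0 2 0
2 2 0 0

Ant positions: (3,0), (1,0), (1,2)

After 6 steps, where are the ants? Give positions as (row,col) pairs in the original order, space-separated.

Step 1: ant0:(3,0)->E->(3,1) | ant1:(1,0)->N->(0,0) | ant2:(1,2)->N->(0,2)
  grid max=3 at (0,2)
Step 2: ant0:(3,1)->W->(3,0) | ant1:(0,0)->E->(0,1) | ant2:(0,2)->E->(0,3)
  grid max=2 at (0,2)
Step 3: ant0:(3,0)->E->(3,1) | ant1:(0,1)->E->(0,2) | ant2:(0,3)->W->(0,2)
  grid max=5 at (0,2)
Step 4: ant0:(3,1)->W->(3,0) | ant1:(0,2)->E->(0,3) | ant2:(0,2)->E->(0,3)
  grid max=4 at (0,2)
Step 5: ant0:(3,0)->E->(3,1) | ant1:(0,3)->W->(0,2) | ant2:(0,3)->W->(0,2)
  grid max=7 at (0,2)
Step 6: ant0:(3,1)->W->(3,0) | ant1:(0,2)->E->(0,3) | ant2:(0,2)->E->(0,3)
  grid max=6 at (0,2)

(3,0) (0,3) (0,3)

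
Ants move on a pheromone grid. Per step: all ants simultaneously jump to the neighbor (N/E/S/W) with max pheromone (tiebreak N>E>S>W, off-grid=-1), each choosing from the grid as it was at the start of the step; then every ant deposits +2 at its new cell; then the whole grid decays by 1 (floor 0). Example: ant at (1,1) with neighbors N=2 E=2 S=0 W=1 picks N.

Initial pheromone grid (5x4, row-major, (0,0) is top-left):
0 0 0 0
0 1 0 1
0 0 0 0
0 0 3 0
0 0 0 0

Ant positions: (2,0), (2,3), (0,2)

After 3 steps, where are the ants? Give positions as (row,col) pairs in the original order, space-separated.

Step 1: ant0:(2,0)->N->(1,0) | ant1:(2,3)->N->(1,3) | ant2:(0,2)->E->(0,3)
  grid max=2 at (1,3)
Step 2: ant0:(1,0)->N->(0,0) | ant1:(1,3)->N->(0,3) | ant2:(0,3)->S->(1,3)
  grid max=3 at (1,3)
Step 3: ant0:(0,0)->E->(0,1) | ant1:(0,3)->S->(1,3) | ant2:(1,3)->N->(0,3)
  grid max=4 at (1,3)

(0,1) (1,3) (0,3)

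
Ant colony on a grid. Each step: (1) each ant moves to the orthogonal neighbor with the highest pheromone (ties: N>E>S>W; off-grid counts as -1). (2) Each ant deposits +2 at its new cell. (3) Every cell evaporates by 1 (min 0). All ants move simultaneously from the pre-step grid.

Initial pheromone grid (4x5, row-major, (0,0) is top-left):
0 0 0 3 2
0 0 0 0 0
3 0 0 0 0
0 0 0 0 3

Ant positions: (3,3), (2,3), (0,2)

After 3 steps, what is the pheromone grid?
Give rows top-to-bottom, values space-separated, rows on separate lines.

After step 1: ants at (3,4),(1,3),(0,3)
  0 0 0 4 1
  0 0 0 1 0
  2 0 0 0 0
  0 0 0 0 4
After step 2: ants at (2,4),(0,3),(0,4)
  0 0 0 5 2
  0 0 0 0 0
  1 0 0 0 1
  0 0 0 0 3
After step 3: ants at (3,4),(0,4),(0,3)
  0 0 0 6 3
  0 0 0 0 0
  0 0 0 0 0
  0 0 0 0 4

0 0 0 6 3
0 0 0 0 0
0 0 0 0 0
0 0 0 0 4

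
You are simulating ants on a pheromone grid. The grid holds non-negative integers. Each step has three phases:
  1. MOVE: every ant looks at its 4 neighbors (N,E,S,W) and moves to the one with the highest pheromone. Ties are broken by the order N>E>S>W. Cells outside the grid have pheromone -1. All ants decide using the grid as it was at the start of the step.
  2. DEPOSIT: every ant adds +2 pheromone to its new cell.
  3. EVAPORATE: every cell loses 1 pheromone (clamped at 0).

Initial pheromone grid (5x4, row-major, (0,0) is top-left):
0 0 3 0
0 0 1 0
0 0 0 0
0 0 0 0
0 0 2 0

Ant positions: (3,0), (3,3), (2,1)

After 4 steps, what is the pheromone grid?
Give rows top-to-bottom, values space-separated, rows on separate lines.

After step 1: ants at (2,0),(2,3),(1,1)
  0 0 2 0
  0 1 0 0
  1 0 0 1
  0 0 0 0
  0 0 1 0
After step 2: ants at (1,0),(1,3),(0,1)
  0 1 1 0
  1 0 0 1
  0 0 0 0
  0 0 0 0
  0 0 0 0
After step 3: ants at (0,0),(0,3),(0,2)
  1 0 2 1
  0 0 0 0
  0 0 0 0
  0 0 0 0
  0 0 0 0
After step 4: ants at (0,1),(0,2),(0,3)
  0 1 3 2
  0 0 0 0
  0 0 0 0
  0 0 0 0
  0 0 0 0

0 1 3 2
0 0 0 0
0 0 0 0
0 0 0 0
0 0 0 0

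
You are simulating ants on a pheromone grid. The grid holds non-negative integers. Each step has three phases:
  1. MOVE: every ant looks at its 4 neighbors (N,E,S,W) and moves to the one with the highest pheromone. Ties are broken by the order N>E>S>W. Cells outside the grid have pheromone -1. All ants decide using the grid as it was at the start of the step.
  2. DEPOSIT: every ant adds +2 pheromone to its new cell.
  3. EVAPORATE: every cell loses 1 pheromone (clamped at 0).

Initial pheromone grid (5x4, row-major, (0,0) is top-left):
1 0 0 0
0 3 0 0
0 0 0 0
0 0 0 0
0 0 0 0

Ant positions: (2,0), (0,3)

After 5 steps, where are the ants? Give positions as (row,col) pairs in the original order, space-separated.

Step 1: ant0:(2,0)->N->(1,0) | ant1:(0,3)->S->(1,3)
  grid max=2 at (1,1)
Step 2: ant0:(1,0)->E->(1,1) | ant1:(1,3)->N->(0,3)
  grid max=3 at (1,1)
Step 3: ant0:(1,1)->N->(0,1) | ant1:(0,3)->S->(1,3)
  grid max=2 at (1,1)
Step 4: ant0:(0,1)->S->(1,1) | ant1:(1,3)->N->(0,3)
  grid max=3 at (1,1)
Step 5: ant0:(1,1)->N->(0,1) | ant1:(0,3)->S->(1,3)
  grid max=2 at (1,1)

(0,1) (1,3)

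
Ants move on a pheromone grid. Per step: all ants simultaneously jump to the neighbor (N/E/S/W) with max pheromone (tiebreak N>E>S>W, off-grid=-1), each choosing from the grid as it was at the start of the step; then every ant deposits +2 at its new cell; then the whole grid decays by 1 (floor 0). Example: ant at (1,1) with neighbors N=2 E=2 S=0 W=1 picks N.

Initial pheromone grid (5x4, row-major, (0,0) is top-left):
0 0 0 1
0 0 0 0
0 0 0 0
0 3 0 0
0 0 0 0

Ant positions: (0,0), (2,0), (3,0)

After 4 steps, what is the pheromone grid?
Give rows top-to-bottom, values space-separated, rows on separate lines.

After step 1: ants at (0,1),(1,0),(3,1)
  0 1 0 0
  1 0 0 0
  0 0 0 0
  0 4 0 0
  0 0 0 0
After step 2: ants at (0,2),(0,0),(2,1)
  1 0 1 0
  0 0 0 0
  0 1 0 0
  0 3 0 0
  0 0 0 0
After step 3: ants at (0,3),(0,1),(3,1)
  0 1 0 1
  0 0 0 0
  0 0 0 0
  0 4 0 0
  0 0 0 0
After step 4: ants at (1,3),(0,2),(2,1)
  0 0 1 0
  0 0 0 1
  0 1 0 0
  0 3 0 0
  0 0 0 0

0 0 1 0
0 0 0 1
0 1 0 0
0 3 0 0
0 0 0 0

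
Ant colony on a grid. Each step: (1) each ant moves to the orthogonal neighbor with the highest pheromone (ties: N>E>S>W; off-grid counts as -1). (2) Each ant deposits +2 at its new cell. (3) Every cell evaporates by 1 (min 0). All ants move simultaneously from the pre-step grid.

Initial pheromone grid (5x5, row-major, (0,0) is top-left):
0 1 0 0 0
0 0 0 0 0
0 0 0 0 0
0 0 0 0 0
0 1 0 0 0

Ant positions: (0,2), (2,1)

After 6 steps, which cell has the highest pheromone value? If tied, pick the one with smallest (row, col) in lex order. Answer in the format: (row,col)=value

Step 1: ant0:(0,2)->W->(0,1) | ant1:(2,1)->N->(1,1)
  grid max=2 at (0,1)
Step 2: ant0:(0,1)->S->(1,1) | ant1:(1,1)->N->(0,1)
  grid max=3 at (0,1)
Step 3: ant0:(1,1)->N->(0,1) | ant1:(0,1)->S->(1,1)
  grid max=4 at (0,1)
Step 4: ant0:(0,1)->S->(1,1) | ant1:(1,1)->N->(0,1)
  grid max=5 at (0,1)
Step 5: ant0:(1,1)->N->(0,1) | ant1:(0,1)->S->(1,1)
  grid max=6 at (0,1)
Step 6: ant0:(0,1)->S->(1,1) | ant1:(1,1)->N->(0,1)
  grid max=7 at (0,1)
Final grid:
  0 7 0 0 0
  0 6 0 0 0
  0 0 0 0 0
  0 0 0 0 0
  0 0 0 0 0
Max pheromone 7 at (0,1)

Answer: (0,1)=7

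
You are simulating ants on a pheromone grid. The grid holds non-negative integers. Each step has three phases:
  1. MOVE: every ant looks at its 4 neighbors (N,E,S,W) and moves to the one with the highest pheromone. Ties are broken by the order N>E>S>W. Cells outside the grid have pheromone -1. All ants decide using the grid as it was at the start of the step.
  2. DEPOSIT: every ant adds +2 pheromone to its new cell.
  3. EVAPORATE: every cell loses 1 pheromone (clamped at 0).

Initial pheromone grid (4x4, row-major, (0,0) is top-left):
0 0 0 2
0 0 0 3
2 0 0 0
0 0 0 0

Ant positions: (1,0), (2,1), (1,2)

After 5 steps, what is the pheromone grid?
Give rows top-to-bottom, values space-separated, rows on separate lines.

After step 1: ants at (2,0),(2,0),(1,3)
  0 0 0 1
  0 0 0 4
  5 0 0 0
  0 0 0 0
After step 2: ants at (1,0),(1,0),(0,3)
  0 0 0 2
  3 0 0 3
  4 0 0 0
  0 0 0 0
After step 3: ants at (2,0),(2,0),(1,3)
  0 0 0 1
  2 0 0 4
  7 0 0 0
  0 0 0 0
After step 4: ants at (1,0),(1,0),(0,3)
  0 0 0 2
  5 0 0 3
  6 0 0 0
  0 0 0 0
After step 5: ants at (2,0),(2,0),(1,3)
  0 0 0 1
  4 0 0 4
  9 0 0 0
  0 0 0 0

0 0 0 1
4 0 0 4
9 0 0 0
0 0 0 0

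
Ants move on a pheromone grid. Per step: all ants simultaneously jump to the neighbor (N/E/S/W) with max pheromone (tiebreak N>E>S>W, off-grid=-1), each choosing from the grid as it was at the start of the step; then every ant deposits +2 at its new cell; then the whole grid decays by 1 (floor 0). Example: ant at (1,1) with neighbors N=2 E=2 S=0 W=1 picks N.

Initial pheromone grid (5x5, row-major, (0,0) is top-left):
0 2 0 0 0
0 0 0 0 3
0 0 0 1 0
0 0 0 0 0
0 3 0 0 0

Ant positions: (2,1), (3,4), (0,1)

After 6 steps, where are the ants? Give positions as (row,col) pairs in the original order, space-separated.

Step 1: ant0:(2,1)->N->(1,1) | ant1:(3,4)->N->(2,4) | ant2:(0,1)->E->(0,2)
  grid max=2 at (1,4)
Step 2: ant0:(1,1)->N->(0,1) | ant1:(2,4)->N->(1,4) | ant2:(0,2)->W->(0,1)
  grid max=4 at (0,1)
Step 3: ant0:(0,1)->E->(0,2) | ant1:(1,4)->N->(0,4) | ant2:(0,1)->E->(0,2)
  grid max=3 at (0,1)
Step 4: ant0:(0,2)->W->(0,1) | ant1:(0,4)->S->(1,4) | ant2:(0,2)->W->(0,1)
  grid max=6 at (0,1)
Step 5: ant0:(0,1)->E->(0,2) | ant1:(1,4)->N->(0,4) | ant2:(0,1)->E->(0,2)
  grid max=5 at (0,1)
Step 6: ant0:(0,2)->W->(0,1) | ant1:(0,4)->S->(1,4) | ant2:(0,2)->W->(0,1)
  grid max=8 at (0,1)

(0,1) (1,4) (0,1)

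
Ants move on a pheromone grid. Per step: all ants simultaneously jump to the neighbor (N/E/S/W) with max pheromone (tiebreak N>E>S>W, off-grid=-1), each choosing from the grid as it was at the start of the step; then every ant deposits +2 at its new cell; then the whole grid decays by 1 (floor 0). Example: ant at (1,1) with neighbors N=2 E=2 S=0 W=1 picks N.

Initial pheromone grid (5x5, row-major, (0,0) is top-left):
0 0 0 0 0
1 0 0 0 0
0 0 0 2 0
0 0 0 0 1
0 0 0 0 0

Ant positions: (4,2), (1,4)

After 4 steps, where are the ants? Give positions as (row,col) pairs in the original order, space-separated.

Step 1: ant0:(4,2)->N->(3,2) | ant1:(1,4)->N->(0,4)
  grid max=1 at (0,4)
Step 2: ant0:(3,2)->N->(2,2) | ant1:(0,4)->S->(1,4)
  grid max=1 at (1,4)
Step 3: ant0:(2,2)->N->(1,2) | ant1:(1,4)->N->(0,4)
  grid max=1 at (0,4)
Step 4: ant0:(1,2)->N->(0,2) | ant1:(0,4)->S->(1,4)
  grid max=1 at (0,2)

(0,2) (1,4)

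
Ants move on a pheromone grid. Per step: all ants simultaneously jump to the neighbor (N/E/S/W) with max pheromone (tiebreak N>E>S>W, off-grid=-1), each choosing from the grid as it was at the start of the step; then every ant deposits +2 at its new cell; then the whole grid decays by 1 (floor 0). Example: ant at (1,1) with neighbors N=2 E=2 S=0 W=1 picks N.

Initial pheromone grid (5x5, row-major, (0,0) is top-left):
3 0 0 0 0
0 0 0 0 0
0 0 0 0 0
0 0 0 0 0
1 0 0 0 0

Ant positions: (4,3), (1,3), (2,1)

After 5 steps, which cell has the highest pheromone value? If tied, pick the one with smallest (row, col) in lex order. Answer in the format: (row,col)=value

Step 1: ant0:(4,3)->N->(3,3) | ant1:(1,3)->N->(0,3) | ant2:(2,1)->N->(1,1)
  grid max=2 at (0,0)
Step 2: ant0:(3,3)->N->(2,3) | ant1:(0,3)->E->(0,4) | ant2:(1,1)->N->(0,1)
  grid max=1 at (0,0)
Step 3: ant0:(2,3)->N->(1,3) | ant1:(0,4)->S->(1,4) | ant2:(0,1)->W->(0,0)
  grid max=2 at (0,0)
Step 4: ant0:(1,3)->E->(1,4) | ant1:(1,4)->W->(1,3) | ant2:(0,0)->E->(0,1)
  grid max=2 at (1,3)
Step 5: ant0:(1,4)->W->(1,3) | ant1:(1,3)->E->(1,4) | ant2:(0,1)->W->(0,0)
  grid max=3 at (1,3)
Final grid:
  2 0 0 0 0
  0 0 0 3 3
  0 0 0 0 0
  0 0 0 0 0
  0 0 0 0 0
Max pheromone 3 at (1,3)

Answer: (1,3)=3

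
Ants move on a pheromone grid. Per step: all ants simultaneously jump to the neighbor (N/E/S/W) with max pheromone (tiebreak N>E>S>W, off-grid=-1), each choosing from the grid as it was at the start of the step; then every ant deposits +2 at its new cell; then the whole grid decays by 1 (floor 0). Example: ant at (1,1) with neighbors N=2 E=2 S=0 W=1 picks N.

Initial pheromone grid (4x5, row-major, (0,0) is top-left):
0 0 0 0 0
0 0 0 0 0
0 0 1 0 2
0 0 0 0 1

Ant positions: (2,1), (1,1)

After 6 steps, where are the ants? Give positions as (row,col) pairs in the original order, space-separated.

Step 1: ant0:(2,1)->E->(2,2) | ant1:(1,1)->N->(0,1)
  grid max=2 at (2,2)
Step 2: ant0:(2,2)->N->(1,2) | ant1:(0,1)->E->(0,2)
  grid max=1 at (0,2)
Step 3: ant0:(1,2)->N->(0,2) | ant1:(0,2)->S->(1,2)
  grid max=2 at (0,2)
Step 4: ant0:(0,2)->S->(1,2) | ant1:(1,2)->N->(0,2)
  grid max=3 at (0,2)
Step 5: ant0:(1,2)->N->(0,2) | ant1:(0,2)->S->(1,2)
  grid max=4 at (0,2)
Step 6: ant0:(0,2)->S->(1,2) | ant1:(1,2)->N->(0,2)
  grid max=5 at (0,2)

(1,2) (0,2)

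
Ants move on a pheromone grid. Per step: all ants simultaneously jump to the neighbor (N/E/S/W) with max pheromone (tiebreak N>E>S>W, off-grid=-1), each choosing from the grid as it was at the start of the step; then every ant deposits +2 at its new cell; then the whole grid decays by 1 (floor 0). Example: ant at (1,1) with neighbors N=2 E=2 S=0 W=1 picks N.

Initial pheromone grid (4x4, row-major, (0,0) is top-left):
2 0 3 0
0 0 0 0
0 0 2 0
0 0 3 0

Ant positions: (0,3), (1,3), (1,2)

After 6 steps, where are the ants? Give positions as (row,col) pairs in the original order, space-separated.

Step 1: ant0:(0,3)->W->(0,2) | ant1:(1,3)->N->(0,3) | ant2:(1,2)->N->(0,2)
  grid max=6 at (0,2)
Step 2: ant0:(0,2)->E->(0,3) | ant1:(0,3)->W->(0,2) | ant2:(0,2)->E->(0,3)
  grid max=7 at (0,2)
Step 3: ant0:(0,3)->W->(0,2) | ant1:(0,2)->E->(0,3) | ant2:(0,3)->W->(0,2)
  grid max=10 at (0,2)
Step 4: ant0:(0,2)->E->(0,3) | ant1:(0,3)->W->(0,2) | ant2:(0,2)->E->(0,3)
  grid max=11 at (0,2)
Step 5: ant0:(0,3)->W->(0,2) | ant1:(0,2)->E->(0,3) | ant2:(0,3)->W->(0,2)
  grid max=14 at (0,2)
Step 6: ant0:(0,2)->E->(0,3) | ant1:(0,3)->W->(0,2) | ant2:(0,2)->E->(0,3)
  grid max=15 at (0,2)

(0,3) (0,2) (0,3)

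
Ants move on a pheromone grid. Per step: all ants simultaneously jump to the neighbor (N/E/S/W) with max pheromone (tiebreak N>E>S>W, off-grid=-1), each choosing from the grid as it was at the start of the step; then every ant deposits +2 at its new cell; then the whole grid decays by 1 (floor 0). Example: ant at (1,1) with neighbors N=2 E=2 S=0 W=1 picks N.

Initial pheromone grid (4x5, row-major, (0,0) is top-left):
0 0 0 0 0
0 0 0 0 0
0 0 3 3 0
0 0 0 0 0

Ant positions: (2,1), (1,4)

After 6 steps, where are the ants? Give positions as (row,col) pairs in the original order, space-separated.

Step 1: ant0:(2,1)->E->(2,2) | ant1:(1,4)->N->(0,4)
  grid max=4 at (2,2)
Step 2: ant0:(2,2)->E->(2,3) | ant1:(0,4)->S->(1,4)
  grid max=3 at (2,2)
Step 3: ant0:(2,3)->W->(2,2) | ant1:(1,4)->N->(0,4)
  grid max=4 at (2,2)
Step 4: ant0:(2,2)->E->(2,3) | ant1:(0,4)->S->(1,4)
  grid max=3 at (2,2)
Step 5: ant0:(2,3)->W->(2,2) | ant1:(1,4)->N->(0,4)
  grid max=4 at (2,2)
Step 6: ant0:(2,2)->E->(2,3) | ant1:(0,4)->S->(1,4)
  grid max=3 at (2,2)

(2,3) (1,4)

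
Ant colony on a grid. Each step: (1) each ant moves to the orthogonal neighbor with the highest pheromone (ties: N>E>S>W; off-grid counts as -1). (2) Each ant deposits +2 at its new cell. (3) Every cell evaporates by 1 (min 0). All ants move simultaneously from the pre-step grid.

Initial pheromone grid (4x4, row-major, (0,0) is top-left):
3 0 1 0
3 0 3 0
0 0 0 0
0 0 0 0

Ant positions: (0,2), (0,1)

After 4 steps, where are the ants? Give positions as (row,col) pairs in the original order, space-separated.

Step 1: ant0:(0,2)->S->(1,2) | ant1:(0,1)->W->(0,0)
  grid max=4 at (0,0)
Step 2: ant0:(1,2)->N->(0,2) | ant1:(0,0)->S->(1,0)
  grid max=3 at (0,0)
Step 3: ant0:(0,2)->S->(1,2) | ant1:(1,0)->N->(0,0)
  grid max=4 at (0,0)
Step 4: ant0:(1,2)->N->(0,2) | ant1:(0,0)->S->(1,0)
  grid max=3 at (0,0)

(0,2) (1,0)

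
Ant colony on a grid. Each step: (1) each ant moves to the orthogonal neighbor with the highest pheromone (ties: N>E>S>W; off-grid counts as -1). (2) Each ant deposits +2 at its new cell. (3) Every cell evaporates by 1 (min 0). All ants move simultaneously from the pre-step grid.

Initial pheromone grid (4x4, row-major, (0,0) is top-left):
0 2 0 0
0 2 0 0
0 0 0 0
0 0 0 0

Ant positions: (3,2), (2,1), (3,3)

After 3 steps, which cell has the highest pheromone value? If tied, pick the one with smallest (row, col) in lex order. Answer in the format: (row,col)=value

Answer: (1,1)=3

Derivation:
Step 1: ant0:(3,2)->N->(2,2) | ant1:(2,1)->N->(1,1) | ant2:(3,3)->N->(2,3)
  grid max=3 at (1,1)
Step 2: ant0:(2,2)->E->(2,3) | ant1:(1,1)->N->(0,1) | ant2:(2,3)->W->(2,2)
  grid max=2 at (0,1)
Step 3: ant0:(2,3)->W->(2,2) | ant1:(0,1)->S->(1,1) | ant2:(2,2)->E->(2,3)
  grid max=3 at (1,1)
Final grid:
  0 1 0 0
  0 3 0 0
  0 0 3 3
  0 0 0 0
Max pheromone 3 at (1,1)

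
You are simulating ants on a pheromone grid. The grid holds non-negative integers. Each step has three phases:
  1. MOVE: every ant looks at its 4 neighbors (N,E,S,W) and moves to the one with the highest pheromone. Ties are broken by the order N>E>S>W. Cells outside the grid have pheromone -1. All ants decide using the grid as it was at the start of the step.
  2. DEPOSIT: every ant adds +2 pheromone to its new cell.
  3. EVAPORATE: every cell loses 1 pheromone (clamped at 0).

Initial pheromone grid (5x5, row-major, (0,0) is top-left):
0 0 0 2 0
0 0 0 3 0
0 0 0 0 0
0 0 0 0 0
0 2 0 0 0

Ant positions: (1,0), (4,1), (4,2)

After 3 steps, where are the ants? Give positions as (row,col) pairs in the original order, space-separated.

Step 1: ant0:(1,0)->N->(0,0) | ant1:(4,1)->N->(3,1) | ant2:(4,2)->W->(4,1)
  grid max=3 at (4,1)
Step 2: ant0:(0,0)->E->(0,1) | ant1:(3,1)->S->(4,1) | ant2:(4,1)->N->(3,1)
  grid max=4 at (4,1)
Step 3: ant0:(0,1)->E->(0,2) | ant1:(4,1)->N->(3,1) | ant2:(3,1)->S->(4,1)
  grid max=5 at (4,1)

(0,2) (3,1) (4,1)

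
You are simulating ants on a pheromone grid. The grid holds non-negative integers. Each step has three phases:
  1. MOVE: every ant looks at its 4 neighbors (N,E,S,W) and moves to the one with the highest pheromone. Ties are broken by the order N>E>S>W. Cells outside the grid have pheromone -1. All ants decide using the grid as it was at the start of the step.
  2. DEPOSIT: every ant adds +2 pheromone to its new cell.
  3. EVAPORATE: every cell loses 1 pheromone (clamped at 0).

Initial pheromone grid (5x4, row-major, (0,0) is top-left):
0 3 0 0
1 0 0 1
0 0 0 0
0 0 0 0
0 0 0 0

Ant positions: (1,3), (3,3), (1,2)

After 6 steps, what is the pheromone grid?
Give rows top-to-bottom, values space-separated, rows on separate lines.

After step 1: ants at (0,3),(2,3),(1,3)
  0 2 0 1
  0 0 0 2
  0 0 0 1
  0 0 0 0
  0 0 0 0
After step 2: ants at (1,3),(1,3),(0,3)
  0 1 0 2
  0 0 0 5
  0 0 0 0
  0 0 0 0
  0 0 0 0
After step 3: ants at (0,3),(0,3),(1,3)
  0 0 0 5
  0 0 0 6
  0 0 0 0
  0 0 0 0
  0 0 0 0
After step 4: ants at (1,3),(1,3),(0,3)
  0 0 0 6
  0 0 0 9
  0 0 0 0
  0 0 0 0
  0 0 0 0
After step 5: ants at (0,3),(0,3),(1,3)
  0 0 0 9
  0 0 0 10
  0 0 0 0
  0 0 0 0
  0 0 0 0
After step 6: ants at (1,3),(1,3),(0,3)
  0 0 0 10
  0 0 0 13
  0 0 0 0
  0 0 0 0
  0 0 0 0

0 0 0 10
0 0 0 13
0 0 0 0
0 0 0 0
0 0 0 0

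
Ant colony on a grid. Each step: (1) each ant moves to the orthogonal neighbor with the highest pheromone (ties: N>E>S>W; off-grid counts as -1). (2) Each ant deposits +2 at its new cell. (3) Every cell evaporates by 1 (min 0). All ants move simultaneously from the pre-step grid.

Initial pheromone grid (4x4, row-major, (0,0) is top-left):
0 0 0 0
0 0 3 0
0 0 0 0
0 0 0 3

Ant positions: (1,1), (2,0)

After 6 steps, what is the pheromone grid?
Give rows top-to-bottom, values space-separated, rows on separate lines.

After step 1: ants at (1,2),(1,0)
  0 0 0 0
  1 0 4 0
  0 0 0 0
  0 0 0 2
After step 2: ants at (0,2),(0,0)
  1 0 1 0
  0 0 3 0
  0 0 0 0
  0 0 0 1
After step 3: ants at (1,2),(0,1)
  0 1 0 0
  0 0 4 0
  0 0 0 0
  0 0 0 0
After step 4: ants at (0,2),(0,2)
  0 0 3 0
  0 0 3 0
  0 0 0 0
  0 0 0 0
After step 5: ants at (1,2),(1,2)
  0 0 2 0
  0 0 6 0
  0 0 0 0
  0 0 0 0
After step 6: ants at (0,2),(0,2)
  0 0 5 0
  0 0 5 0
  0 0 0 0
  0 0 0 0

0 0 5 0
0 0 5 0
0 0 0 0
0 0 0 0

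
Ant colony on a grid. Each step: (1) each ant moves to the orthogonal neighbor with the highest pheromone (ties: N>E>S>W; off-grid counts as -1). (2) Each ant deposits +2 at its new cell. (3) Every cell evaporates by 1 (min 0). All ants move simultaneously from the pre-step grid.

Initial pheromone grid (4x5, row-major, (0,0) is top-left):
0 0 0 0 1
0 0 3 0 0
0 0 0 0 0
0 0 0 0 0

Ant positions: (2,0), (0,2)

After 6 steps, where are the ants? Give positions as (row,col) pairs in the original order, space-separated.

Step 1: ant0:(2,0)->N->(1,0) | ant1:(0,2)->S->(1,2)
  grid max=4 at (1,2)
Step 2: ant0:(1,0)->N->(0,0) | ant1:(1,2)->N->(0,2)
  grid max=3 at (1,2)
Step 3: ant0:(0,0)->E->(0,1) | ant1:(0,2)->S->(1,2)
  grid max=4 at (1,2)
Step 4: ant0:(0,1)->E->(0,2) | ant1:(1,2)->N->(0,2)
  grid max=3 at (0,2)
Step 5: ant0:(0,2)->S->(1,2) | ant1:(0,2)->S->(1,2)
  grid max=6 at (1,2)
Step 6: ant0:(1,2)->N->(0,2) | ant1:(1,2)->N->(0,2)
  grid max=5 at (0,2)

(0,2) (0,2)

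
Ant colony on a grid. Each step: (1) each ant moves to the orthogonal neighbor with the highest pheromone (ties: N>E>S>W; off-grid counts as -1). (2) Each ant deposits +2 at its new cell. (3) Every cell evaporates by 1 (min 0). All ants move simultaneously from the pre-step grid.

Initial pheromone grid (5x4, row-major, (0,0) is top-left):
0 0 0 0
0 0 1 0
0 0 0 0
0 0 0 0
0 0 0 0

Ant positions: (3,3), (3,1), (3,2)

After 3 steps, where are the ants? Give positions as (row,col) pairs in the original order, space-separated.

Step 1: ant0:(3,3)->N->(2,3) | ant1:(3,1)->N->(2,1) | ant2:(3,2)->N->(2,2)
  grid max=1 at (2,1)
Step 2: ant0:(2,3)->W->(2,2) | ant1:(2,1)->E->(2,2) | ant2:(2,2)->E->(2,3)
  grid max=4 at (2,2)
Step 3: ant0:(2,2)->E->(2,3) | ant1:(2,2)->E->(2,3) | ant2:(2,3)->W->(2,2)
  grid max=5 at (2,2)

(2,3) (2,3) (2,2)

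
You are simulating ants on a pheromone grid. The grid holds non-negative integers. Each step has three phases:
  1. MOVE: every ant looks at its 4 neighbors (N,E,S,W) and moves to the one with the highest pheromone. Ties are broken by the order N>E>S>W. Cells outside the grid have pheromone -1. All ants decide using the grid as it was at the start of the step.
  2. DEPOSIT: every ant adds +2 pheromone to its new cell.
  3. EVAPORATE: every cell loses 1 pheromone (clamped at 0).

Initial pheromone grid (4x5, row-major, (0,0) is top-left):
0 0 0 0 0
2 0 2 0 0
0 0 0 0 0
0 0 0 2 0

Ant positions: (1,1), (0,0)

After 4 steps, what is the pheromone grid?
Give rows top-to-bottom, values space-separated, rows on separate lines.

After step 1: ants at (1,2),(1,0)
  0 0 0 0 0
  3 0 3 0 0
  0 0 0 0 0
  0 0 0 1 0
After step 2: ants at (0,2),(0,0)
  1 0 1 0 0
  2 0 2 0 0
  0 0 0 0 0
  0 0 0 0 0
After step 3: ants at (1,2),(1,0)
  0 0 0 0 0
  3 0 3 0 0
  0 0 0 0 0
  0 0 0 0 0
After step 4: ants at (0,2),(0,0)
  1 0 1 0 0
  2 0 2 0 0
  0 0 0 0 0
  0 0 0 0 0

1 0 1 0 0
2 0 2 0 0
0 0 0 0 0
0 0 0 0 0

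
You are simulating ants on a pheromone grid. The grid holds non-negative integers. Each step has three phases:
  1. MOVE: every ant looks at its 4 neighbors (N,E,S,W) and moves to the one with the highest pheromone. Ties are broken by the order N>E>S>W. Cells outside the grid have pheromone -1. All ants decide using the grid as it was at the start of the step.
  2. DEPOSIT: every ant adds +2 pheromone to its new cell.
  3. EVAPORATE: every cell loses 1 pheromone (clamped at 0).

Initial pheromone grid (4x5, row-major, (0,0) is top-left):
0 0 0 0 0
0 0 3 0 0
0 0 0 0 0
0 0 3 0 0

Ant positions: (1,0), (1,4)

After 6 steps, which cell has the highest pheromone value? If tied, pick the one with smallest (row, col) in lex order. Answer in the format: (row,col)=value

Answer: (1,4)=3

Derivation:
Step 1: ant0:(1,0)->N->(0,0) | ant1:(1,4)->N->(0,4)
  grid max=2 at (1,2)
Step 2: ant0:(0,0)->E->(0,1) | ant1:(0,4)->S->(1,4)
  grid max=1 at (0,1)
Step 3: ant0:(0,1)->E->(0,2) | ant1:(1,4)->N->(0,4)
  grid max=1 at (0,2)
Step 4: ant0:(0,2)->E->(0,3) | ant1:(0,4)->S->(1,4)
  grid max=1 at (0,3)
Step 5: ant0:(0,3)->E->(0,4) | ant1:(1,4)->N->(0,4)
  grid max=3 at (0,4)
Step 6: ant0:(0,4)->S->(1,4) | ant1:(0,4)->S->(1,4)
  grid max=3 at (1,4)
Final grid:
  0 0 0 0 2
  0 0 0 0 3
  0 0 0 0 0
  0 0 0 0 0
Max pheromone 3 at (1,4)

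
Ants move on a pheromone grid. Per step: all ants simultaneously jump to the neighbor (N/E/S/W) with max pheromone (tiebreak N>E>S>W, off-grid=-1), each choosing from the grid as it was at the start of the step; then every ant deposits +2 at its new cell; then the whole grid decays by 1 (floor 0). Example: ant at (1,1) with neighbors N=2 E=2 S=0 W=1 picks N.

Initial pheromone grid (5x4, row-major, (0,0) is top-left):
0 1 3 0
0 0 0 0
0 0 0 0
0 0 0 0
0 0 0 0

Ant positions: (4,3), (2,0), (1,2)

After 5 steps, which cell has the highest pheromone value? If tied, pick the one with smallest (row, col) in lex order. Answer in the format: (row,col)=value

Step 1: ant0:(4,3)->N->(3,3) | ant1:(2,0)->N->(1,0) | ant2:(1,2)->N->(0,2)
  grid max=4 at (0,2)
Step 2: ant0:(3,3)->N->(2,3) | ant1:(1,0)->N->(0,0) | ant2:(0,2)->E->(0,3)
  grid max=3 at (0,2)
Step 3: ant0:(2,3)->N->(1,3) | ant1:(0,0)->E->(0,1) | ant2:(0,3)->W->(0,2)
  grid max=4 at (0,2)
Step 4: ant0:(1,3)->N->(0,3) | ant1:(0,1)->E->(0,2) | ant2:(0,2)->W->(0,1)
  grid max=5 at (0,2)
Step 5: ant0:(0,3)->W->(0,2) | ant1:(0,2)->W->(0,1) | ant2:(0,1)->E->(0,2)
  grid max=8 at (0,2)
Final grid:
  0 3 8 0
  0 0 0 0
  0 0 0 0
  0 0 0 0
  0 0 0 0
Max pheromone 8 at (0,2)

Answer: (0,2)=8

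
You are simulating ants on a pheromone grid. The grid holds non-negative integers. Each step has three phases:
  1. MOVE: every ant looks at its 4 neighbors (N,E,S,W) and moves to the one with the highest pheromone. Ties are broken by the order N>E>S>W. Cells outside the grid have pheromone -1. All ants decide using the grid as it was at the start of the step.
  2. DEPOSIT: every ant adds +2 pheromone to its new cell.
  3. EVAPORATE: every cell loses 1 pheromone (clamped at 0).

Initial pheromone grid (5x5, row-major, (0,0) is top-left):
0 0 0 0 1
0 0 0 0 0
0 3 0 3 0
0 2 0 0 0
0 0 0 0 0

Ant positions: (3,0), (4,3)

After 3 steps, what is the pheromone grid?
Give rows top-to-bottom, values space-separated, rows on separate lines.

After step 1: ants at (3,1),(3,3)
  0 0 0 0 0
  0 0 0 0 0
  0 2 0 2 0
  0 3 0 1 0
  0 0 0 0 0
After step 2: ants at (2,1),(2,3)
  0 0 0 0 0
  0 0 0 0 0
  0 3 0 3 0
  0 2 0 0 0
  0 0 0 0 0
After step 3: ants at (3,1),(1,3)
  0 0 0 0 0
  0 0 0 1 0
  0 2 0 2 0
  0 3 0 0 0
  0 0 0 0 0

0 0 0 0 0
0 0 0 1 0
0 2 0 2 0
0 3 0 0 0
0 0 0 0 0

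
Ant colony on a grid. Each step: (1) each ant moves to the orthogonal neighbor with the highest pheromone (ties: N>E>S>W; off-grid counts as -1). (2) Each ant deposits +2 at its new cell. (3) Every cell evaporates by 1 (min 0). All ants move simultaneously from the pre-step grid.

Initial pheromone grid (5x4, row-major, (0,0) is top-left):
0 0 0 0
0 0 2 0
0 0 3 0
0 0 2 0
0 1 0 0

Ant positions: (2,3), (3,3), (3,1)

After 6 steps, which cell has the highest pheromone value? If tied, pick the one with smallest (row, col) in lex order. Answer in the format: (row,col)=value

Answer: (2,2)=15

Derivation:
Step 1: ant0:(2,3)->W->(2,2) | ant1:(3,3)->W->(3,2) | ant2:(3,1)->E->(3,2)
  grid max=5 at (3,2)
Step 2: ant0:(2,2)->S->(3,2) | ant1:(3,2)->N->(2,2) | ant2:(3,2)->N->(2,2)
  grid max=7 at (2,2)
Step 3: ant0:(3,2)->N->(2,2) | ant1:(2,2)->S->(3,2) | ant2:(2,2)->S->(3,2)
  grid max=9 at (3,2)
Step 4: ant0:(2,2)->S->(3,2) | ant1:(3,2)->N->(2,2) | ant2:(3,2)->N->(2,2)
  grid max=11 at (2,2)
Step 5: ant0:(3,2)->N->(2,2) | ant1:(2,2)->S->(3,2) | ant2:(2,2)->S->(3,2)
  grid max=13 at (3,2)
Step 6: ant0:(2,2)->S->(3,2) | ant1:(3,2)->N->(2,2) | ant2:(3,2)->N->(2,2)
  grid max=15 at (2,2)
Final grid:
  0 0 0 0
  0 0 0 0
  0 0 15 0
  0 0 14 0
  0 0 0 0
Max pheromone 15 at (2,2)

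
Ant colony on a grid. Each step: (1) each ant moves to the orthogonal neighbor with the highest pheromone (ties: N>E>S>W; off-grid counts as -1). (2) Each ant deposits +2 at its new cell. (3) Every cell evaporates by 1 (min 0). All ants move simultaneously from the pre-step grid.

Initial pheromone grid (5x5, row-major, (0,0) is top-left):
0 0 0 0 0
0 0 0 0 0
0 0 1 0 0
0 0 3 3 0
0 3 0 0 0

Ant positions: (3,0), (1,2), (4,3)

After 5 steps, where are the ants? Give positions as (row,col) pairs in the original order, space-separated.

Step 1: ant0:(3,0)->N->(2,0) | ant1:(1,2)->S->(2,2) | ant2:(4,3)->N->(3,3)
  grid max=4 at (3,3)
Step 2: ant0:(2,0)->N->(1,0) | ant1:(2,2)->S->(3,2) | ant2:(3,3)->W->(3,2)
  grid max=5 at (3,2)
Step 3: ant0:(1,0)->N->(0,0) | ant1:(3,2)->E->(3,3) | ant2:(3,2)->E->(3,3)
  grid max=6 at (3,3)
Step 4: ant0:(0,0)->E->(0,1) | ant1:(3,3)->W->(3,2) | ant2:(3,3)->W->(3,2)
  grid max=7 at (3,2)
Step 5: ant0:(0,1)->E->(0,2) | ant1:(3,2)->E->(3,3) | ant2:(3,2)->E->(3,3)
  grid max=8 at (3,3)

(0,2) (3,3) (3,3)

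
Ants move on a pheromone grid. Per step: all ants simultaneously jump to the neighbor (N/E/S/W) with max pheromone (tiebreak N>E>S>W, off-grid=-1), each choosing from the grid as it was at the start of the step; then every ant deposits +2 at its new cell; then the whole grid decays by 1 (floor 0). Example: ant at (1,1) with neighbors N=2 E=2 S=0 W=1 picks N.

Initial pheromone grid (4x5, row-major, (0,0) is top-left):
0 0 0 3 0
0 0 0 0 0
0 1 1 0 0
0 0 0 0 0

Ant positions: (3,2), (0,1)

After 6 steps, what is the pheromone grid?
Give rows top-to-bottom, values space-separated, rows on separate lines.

After step 1: ants at (2,2),(0,2)
  0 0 1 2 0
  0 0 0 0 0
  0 0 2 0 0
  0 0 0 0 0
After step 2: ants at (1,2),(0,3)
  0 0 0 3 0
  0 0 1 0 0
  0 0 1 0 0
  0 0 0 0 0
After step 3: ants at (2,2),(0,4)
  0 0 0 2 1
  0 0 0 0 0
  0 0 2 0 0
  0 0 0 0 0
After step 4: ants at (1,2),(0,3)
  0 0 0 3 0
  0 0 1 0 0
  0 0 1 0 0
  0 0 0 0 0
After step 5: ants at (2,2),(0,4)
  0 0 0 2 1
  0 0 0 0 0
  0 0 2 0 0
  0 0 0 0 0
After step 6: ants at (1,2),(0,3)
  0 0 0 3 0
  0 0 1 0 0
  0 0 1 0 0
  0 0 0 0 0

0 0 0 3 0
0 0 1 0 0
0 0 1 0 0
0 0 0 0 0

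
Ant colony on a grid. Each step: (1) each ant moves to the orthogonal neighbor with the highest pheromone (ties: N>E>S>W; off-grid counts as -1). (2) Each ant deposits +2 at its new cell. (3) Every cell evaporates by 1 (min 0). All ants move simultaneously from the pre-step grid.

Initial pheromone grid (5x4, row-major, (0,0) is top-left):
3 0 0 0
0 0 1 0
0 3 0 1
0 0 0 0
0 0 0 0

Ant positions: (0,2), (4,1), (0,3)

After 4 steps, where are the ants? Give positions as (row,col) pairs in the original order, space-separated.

Step 1: ant0:(0,2)->S->(1,2) | ant1:(4,1)->N->(3,1) | ant2:(0,3)->S->(1,3)
  grid max=2 at (0,0)
Step 2: ant0:(1,2)->E->(1,3) | ant1:(3,1)->N->(2,1) | ant2:(1,3)->W->(1,2)
  grid max=3 at (1,2)
Step 3: ant0:(1,3)->W->(1,2) | ant1:(2,1)->N->(1,1) | ant2:(1,2)->E->(1,3)
  grid max=4 at (1,2)
Step 4: ant0:(1,2)->E->(1,3) | ant1:(1,1)->E->(1,2) | ant2:(1,3)->W->(1,2)
  grid max=7 at (1,2)

(1,3) (1,2) (1,2)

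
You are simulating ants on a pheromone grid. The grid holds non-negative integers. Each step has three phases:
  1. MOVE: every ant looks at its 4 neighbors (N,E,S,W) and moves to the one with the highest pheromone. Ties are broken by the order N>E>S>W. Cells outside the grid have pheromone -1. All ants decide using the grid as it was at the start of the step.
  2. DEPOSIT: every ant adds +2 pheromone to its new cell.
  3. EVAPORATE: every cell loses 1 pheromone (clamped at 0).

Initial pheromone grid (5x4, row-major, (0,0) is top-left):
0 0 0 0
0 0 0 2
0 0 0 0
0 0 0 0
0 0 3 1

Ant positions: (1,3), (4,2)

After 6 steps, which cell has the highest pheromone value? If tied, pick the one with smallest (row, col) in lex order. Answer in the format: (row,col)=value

Answer: (4,2)=3

Derivation:
Step 1: ant0:(1,3)->N->(0,3) | ant1:(4,2)->E->(4,3)
  grid max=2 at (4,2)
Step 2: ant0:(0,3)->S->(1,3) | ant1:(4,3)->W->(4,2)
  grid max=3 at (4,2)
Step 3: ant0:(1,3)->N->(0,3) | ant1:(4,2)->E->(4,3)
  grid max=2 at (4,2)
Step 4: ant0:(0,3)->S->(1,3) | ant1:(4,3)->W->(4,2)
  grid max=3 at (4,2)
Step 5: ant0:(1,3)->N->(0,3) | ant1:(4,2)->E->(4,3)
  grid max=2 at (4,2)
Step 6: ant0:(0,3)->S->(1,3) | ant1:(4,3)->W->(4,2)
  grid max=3 at (4,2)
Final grid:
  0 0 0 0
  0 0 0 2
  0 0 0 0
  0 0 0 0
  0 0 3 1
Max pheromone 3 at (4,2)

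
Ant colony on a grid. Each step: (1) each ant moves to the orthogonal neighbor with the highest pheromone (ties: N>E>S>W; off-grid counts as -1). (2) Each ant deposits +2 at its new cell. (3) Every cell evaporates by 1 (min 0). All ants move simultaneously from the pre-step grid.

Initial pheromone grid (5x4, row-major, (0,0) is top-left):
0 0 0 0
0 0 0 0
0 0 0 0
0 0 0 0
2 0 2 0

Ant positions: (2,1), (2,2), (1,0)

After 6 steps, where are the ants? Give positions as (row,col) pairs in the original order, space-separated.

Step 1: ant0:(2,1)->N->(1,1) | ant1:(2,2)->N->(1,2) | ant2:(1,0)->N->(0,0)
  grid max=1 at (0,0)
Step 2: ant0:(1,1)->E->(1,2) | ant1:(1,2)->W->(1,1) | ant2:(0,0)->E->(0,1)
  grid max=2 at (1,1)
Step 3: ant0:(1,2)->W->(1,1) | ant1:(1,1)->E->(1,2) | ant2:(0,1)->S->(1,1)
  grid max=5 at (1,1)
Step 4: ant0:(1,1)->E->(1,2) | ant1:(1,2)->W->(1,1) | ant2:(1,1)->E->(1,2)
  grid max=6 at (1,1)
Step 5: ant0:(1,2)->W->(1,1) | ant1:(1,1)->E->(1,2) | ant2:(1,2)->W->(1,1)
  grid max=9 at (1,1)
Step 6: ant0:(1,1)->E->(1,2) | ant1:(1,2)->W->(1,1) | ant2:(1,1)->E->(1,2)
  grid max=10 at (1,1)

(1,2) (1,1) (1,2)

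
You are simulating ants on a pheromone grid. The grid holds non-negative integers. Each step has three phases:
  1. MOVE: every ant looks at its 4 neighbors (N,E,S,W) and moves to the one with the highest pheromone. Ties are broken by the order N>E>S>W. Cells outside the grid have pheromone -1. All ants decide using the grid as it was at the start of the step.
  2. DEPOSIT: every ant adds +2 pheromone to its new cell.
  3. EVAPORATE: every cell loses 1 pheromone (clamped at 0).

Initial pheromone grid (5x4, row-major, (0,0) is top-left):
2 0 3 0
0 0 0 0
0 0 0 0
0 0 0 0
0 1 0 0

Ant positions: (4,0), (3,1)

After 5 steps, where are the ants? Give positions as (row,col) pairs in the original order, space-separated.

Step 1: ant0:(4,0)->E->(4,1) | ant1:(3,1)->S->(4,1)
  grid max=4 at (4,1)
Step 2: ant0:(4,1)->N->(3,1) | ant1:(4,1)->N->(3,1)
  grid max=3 at (3,1)
Step 3: ant0:(3,1)->S->(4,1) | ant1:(3,1)->S->(4,1)
  grid max=6 at (4,1)
Step 4: ant0:(4,1)->N->(3,1) | ant1:(4,1)->N->(3,1)
  grid max=5 at (3,1)
Step 5: ant0:(3,1)->S->(4,1) | ant1:(3,1)->S->(4,1)
  grid max=8 at (4,1)

(4,1) (4,1)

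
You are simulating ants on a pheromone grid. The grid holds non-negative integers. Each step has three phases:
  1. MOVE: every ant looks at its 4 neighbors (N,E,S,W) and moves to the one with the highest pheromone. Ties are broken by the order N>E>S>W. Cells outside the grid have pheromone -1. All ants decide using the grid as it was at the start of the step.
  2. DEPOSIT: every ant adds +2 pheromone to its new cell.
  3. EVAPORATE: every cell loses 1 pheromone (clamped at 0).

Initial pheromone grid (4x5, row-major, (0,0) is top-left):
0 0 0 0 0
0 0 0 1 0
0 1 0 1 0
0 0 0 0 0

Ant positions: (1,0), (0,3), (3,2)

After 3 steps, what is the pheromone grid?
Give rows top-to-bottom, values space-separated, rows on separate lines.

After step 1: ants at (0,0),(1,3),(2,2)
  1 0 0 0 0
  0 0 0 2 0
  0 0 1 0 0
  0 0 0 0 0
After step 2: ants at (0,1),(0,3),(1,2)
  0 1 0 1 0
  0 0 1 1 0
  0 0 0 0 0
  0 0 0 0 0
After step 3: ants at (0,2),(1,3),(1,3)
  0 0 1 0 0
  0 0 0 4 0
  0 0 0 0 0
  0 0 0 0 0

0 0 1 0 0
0 0 0 4 0
0 0 0 0 0
0 0 0 0 0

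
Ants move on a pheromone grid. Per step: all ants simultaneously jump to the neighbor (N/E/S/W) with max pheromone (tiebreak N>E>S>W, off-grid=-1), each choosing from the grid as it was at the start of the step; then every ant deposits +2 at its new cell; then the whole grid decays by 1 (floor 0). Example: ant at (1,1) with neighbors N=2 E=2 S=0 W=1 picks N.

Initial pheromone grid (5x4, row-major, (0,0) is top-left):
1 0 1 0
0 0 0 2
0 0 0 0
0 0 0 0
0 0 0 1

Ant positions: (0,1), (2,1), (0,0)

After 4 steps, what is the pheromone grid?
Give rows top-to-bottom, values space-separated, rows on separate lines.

After step 1: ants at (0,2),(1,1),(0,1)
  0 1 2 0
  0 1 0 1
  0 0 0 0
  0 0 0 0
  0 0 0 0
After step 2: ants at (0,1),(0,1),(0,2)
  0 4 3 0
  0 0 0 0
  0 0 0 0
  0 0 0 0
  0 0 0 0
After step 3: ants at (0,2),(0,2),(0,1)
  0 5 6 0
  0 0 0 0
  0 0 0 0
  0 0 0 0
  0 0 0 0
After step 4: ants at (0,1),(0,1),(0,2)
  0 8 7 0
  0 0 0 0
  0 0 0 0
  0 0 0 0
  0 0 0 0

0 8 7 0
0 0 0 0
0 0 0 0
0 0 0 0
0 0 0 0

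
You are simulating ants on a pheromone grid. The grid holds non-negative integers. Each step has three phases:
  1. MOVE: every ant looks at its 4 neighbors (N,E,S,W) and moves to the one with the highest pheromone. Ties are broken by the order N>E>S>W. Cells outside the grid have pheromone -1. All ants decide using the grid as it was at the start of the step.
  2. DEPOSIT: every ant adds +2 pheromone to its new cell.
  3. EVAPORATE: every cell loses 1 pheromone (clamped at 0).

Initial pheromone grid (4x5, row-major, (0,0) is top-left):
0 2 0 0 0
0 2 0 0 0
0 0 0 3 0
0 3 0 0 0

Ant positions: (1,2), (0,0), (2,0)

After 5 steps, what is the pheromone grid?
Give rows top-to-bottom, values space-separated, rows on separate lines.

After step 1: ants at (1,1),(0,1),(1,0)
  0 3 0 0 0
  1 3 0 0 0
  0 0 0 2 0
  0 2 0 0 0
After step 2: ants at (0,1),(1,1),(1,1)
  0 4 0 0 0
  0 6 0 0 0
  0 0 0 1 0
  0 1 0 0 0
After step 3: ants at (1,1),(0,1),(0,1)
  0 7 0 0 0
  0 7 0 0 0
  0 0 0 0 0
  0 0 0 0 0
After step 4: ants at (0,1),(1,1),(1,1)
  0 8 0 0 0
  0 10 0 0 0
  0 0 0 0 0
  0 0 0 0 0
After step 5: ants at (1,1),(0,1),(0,1)
  0 11 0 0 0
  0 11 0 0 0
  0 0 0 0 0
  0 0 0 0 0

0 11 0 0 0
0 11 0 0 0
0 0 0 0 0
0 0 0 0 0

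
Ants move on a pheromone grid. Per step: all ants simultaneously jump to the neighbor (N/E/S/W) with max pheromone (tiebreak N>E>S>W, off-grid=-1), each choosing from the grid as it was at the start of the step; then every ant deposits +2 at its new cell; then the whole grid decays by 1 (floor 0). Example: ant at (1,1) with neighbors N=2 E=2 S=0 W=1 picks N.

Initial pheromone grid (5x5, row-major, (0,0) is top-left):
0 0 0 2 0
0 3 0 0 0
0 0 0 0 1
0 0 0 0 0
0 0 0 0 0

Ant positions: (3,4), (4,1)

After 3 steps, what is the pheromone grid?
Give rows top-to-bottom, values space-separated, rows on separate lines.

After step 1: ants at (2,4),(3,1)
  0 0 0 1 0
  0 2 0 0 0
  0 0 0 0 2
  0 1 0 0 0
  0 0 0 0 0
After step 2: ants at (1,4),(2,1)
  0 0 0 0 0
  0 1 0 0 1
  0 1 0 0 1
  0 0 0 0 0
  0 0 0 0 0
After step 3: ants at (2,4),(1,1)
  0 0 0 0 0
  0 2 0 0 0
  0 0 0 0 2
  0 0 0 0 0
  0 0 0 0 0

0 0 0 0 0
0 2 0 0 0
0 0 0 0 2
0 0 0 0 0
0 0 0 0 0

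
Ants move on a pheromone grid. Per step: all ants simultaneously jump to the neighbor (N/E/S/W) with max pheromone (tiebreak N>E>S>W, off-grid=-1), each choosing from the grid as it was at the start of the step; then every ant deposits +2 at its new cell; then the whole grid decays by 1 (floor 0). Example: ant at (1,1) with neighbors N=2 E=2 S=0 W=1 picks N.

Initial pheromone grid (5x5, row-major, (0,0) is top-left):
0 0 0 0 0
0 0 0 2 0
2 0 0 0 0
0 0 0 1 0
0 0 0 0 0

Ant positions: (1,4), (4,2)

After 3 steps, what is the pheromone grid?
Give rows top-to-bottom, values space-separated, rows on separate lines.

After step 1: ants at (1,3),(3,2)
  0 0 0 0 0
  0 0 0 3 0
  1 0 0 0 0
  0 0 1 0 0
  0 0 0 0 0
After step 2: ants at (0,3),(2,2)
  0 0 0 1 0
  0 0 0 2 0
  0 0 1 0 0
  0 0 0 0 0
  0 0 0 0 0
After step 3: ants at (1,3),(1,2)
  0 0 0 0 0
  0 0 1 3 0
  0 0 0 0 0
  0 0 0 0 0
  0 0 0 0 0

0 0 0 0 0
0 0 1 3 0
0 0 0 0 0
0 0 0 0 0
0 0 0 0 0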